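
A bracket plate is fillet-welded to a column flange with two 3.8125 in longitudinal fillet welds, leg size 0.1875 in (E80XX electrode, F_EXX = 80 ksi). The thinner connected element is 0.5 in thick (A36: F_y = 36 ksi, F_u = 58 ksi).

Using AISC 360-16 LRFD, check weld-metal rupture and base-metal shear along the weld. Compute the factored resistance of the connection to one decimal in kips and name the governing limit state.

36.4 kips (weld metal governs)

Weld metal: throat = 0.707×0.1875 = 0.13256 in, L = 2×3.8125 = 7.625 in. φR_n = 0.75 × 0.6 × 80 × 0.13256 × 7.625 = 36.4 kips.
Base metal shear (0.5 in plate): yield φR_n = 1.0×0.6×36×0.5×7.625 = 82.4 kips; rupture φR_n = 0.75×0.6×58×0.5×7.625 = 99.5 kips; take 82.4 kips (yield).
Governing: min(36.4, 82.4) = 36.4 kips → weld metal.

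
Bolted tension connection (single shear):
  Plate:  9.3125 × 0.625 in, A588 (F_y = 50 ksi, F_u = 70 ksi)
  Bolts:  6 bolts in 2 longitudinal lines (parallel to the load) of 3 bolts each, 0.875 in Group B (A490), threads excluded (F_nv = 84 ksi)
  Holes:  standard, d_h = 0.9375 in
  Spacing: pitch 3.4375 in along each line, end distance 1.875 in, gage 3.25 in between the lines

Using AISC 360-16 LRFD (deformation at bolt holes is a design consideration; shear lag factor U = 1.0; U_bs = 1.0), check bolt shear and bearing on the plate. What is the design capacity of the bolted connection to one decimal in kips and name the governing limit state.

Bolt shear: A_b = π(0.875)²/4 = 0.60132 in². φR_n = 0.75 × 84 × 0.60132 × 6 × 1 = 227.3 kips.
Bearing (0.625 in plate, F_u = 70 ksi): end bolts L_c = 1.875 − 0.9375/2 = 1.40625, R_n = min(1.2×1.40625×0.625×70, 2.4×0.875×0.625×70) = 73.828 kips/bolt; interior L_c = 3.4375 − 0.9375 = 2.5, R_n = 91.875 kips/bolt. φR_n = 0.75 × (2×73.828 + 4×91.875) = 386.4 kips.
Governing: min(227.3, 386.4) = 227.3 kips → bolt shear.

227.3 kips (bolt shear governs)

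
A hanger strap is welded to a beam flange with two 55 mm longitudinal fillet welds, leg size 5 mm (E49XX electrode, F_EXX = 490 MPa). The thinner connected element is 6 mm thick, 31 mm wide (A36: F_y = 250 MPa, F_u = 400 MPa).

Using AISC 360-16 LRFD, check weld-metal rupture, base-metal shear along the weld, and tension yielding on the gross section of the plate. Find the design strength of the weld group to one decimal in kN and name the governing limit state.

41.9 kN (gross-section yield governs)

Weld metal: throat = 0.707×5 = 3.535 mm, L = 2×55 = 110 mm. φR_n = 0.75 × 0.6 × 490 × 3.535 × 110 = 85.7 kN.
Base metal shear (6 mm plate): yield φR_n = 1.0×0.6×250×6×110 = 99.0 kN; rupture φR_n = 0.75×0.6×400×6×110 = 118.8 kN; take 99.0 kN (yield).
Tension yield (gross): A_g = 31×6 = 186 mm². φR_n = 0.90 × 250 × 186 = 41.9 kN.
Governing: min(85.7, 99.0, 41.9) = 41.9 kN → gross-section yield.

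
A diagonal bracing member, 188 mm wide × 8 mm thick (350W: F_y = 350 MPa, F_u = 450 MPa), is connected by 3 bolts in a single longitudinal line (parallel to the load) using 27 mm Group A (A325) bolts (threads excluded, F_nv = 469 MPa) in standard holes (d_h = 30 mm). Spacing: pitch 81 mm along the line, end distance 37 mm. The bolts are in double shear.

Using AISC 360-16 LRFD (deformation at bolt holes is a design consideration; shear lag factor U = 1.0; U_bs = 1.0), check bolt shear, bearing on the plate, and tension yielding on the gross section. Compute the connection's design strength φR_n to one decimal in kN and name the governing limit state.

Bolt shear: A_b = π(27)²/4 = 572.56 mm². φR_n = 0.75 × 469 × 572.56 × 3 × 2 = 1208.4 kN.
Bearing (8 mm plate, F_u = 450 MPa): end bolts L_c = 37 − 30/2 = 22, R_n = min(1.2×22×8×450, 2.4×27×8×450) = 95.04 kN/bolt; interior L_c = 81 − 30 = 51, R_n = 220.32 kN/bolt. φR_n = 0.75 × (1×95.04 + 2×220.32) = 401.8 kN.
Tension yield (gross): A_g = 188×8 = 1504 mm². φR_n = 0.90 × 350 × 1504 = 473.8 kN.
Governing: min(1208.4, 401.8, 473.8) = 401.8 kN → bearing.

401.8 kN (bearing governs)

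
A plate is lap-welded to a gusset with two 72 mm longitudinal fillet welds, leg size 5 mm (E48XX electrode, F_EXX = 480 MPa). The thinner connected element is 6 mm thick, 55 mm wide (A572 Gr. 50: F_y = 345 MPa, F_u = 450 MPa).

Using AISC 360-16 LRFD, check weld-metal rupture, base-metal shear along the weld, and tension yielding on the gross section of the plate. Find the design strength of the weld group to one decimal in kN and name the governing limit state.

102.5 kN (gross-section yield governs)

Weld metal: throat = 0.707×5 = 3.535 mm, L = 2×72 = 144 mm. φR_n = 0.75 × 0.6 × 480 × 3.535 × 144 = 110.0 kN.
Base metal shear (6 mm plate): yield φR_n = 1.0×0.6×345×6×144 = 178.8 kN; rupture φR_n = 0.75×0.6×450×6×144 = 175.0 kN; take 175.0 kN (rupture).
Tension yield (gross): A_g = 55×6 = 330 mm². φR_n = 0.90 × 345 × 330 = 102.5 kN.
Governing: min(110.0, 175.0, 102.5) = 102.5 kN → gross-section yield.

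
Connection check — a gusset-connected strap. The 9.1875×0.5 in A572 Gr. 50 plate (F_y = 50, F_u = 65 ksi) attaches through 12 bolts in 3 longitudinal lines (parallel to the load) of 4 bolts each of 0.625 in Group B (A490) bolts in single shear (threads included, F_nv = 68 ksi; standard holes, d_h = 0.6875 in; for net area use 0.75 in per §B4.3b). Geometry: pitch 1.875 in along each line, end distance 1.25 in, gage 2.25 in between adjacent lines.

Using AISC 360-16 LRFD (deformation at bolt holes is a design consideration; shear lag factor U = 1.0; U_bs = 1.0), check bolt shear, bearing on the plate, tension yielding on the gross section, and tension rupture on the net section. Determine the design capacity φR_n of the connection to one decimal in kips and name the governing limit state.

169.1 kips (net-section rupture governs)

Bolt shear: A_b = π(0.625)²/4 = 0.3068 in². φR_n = 0.75 × 68 × 0.3068 × 12 × 1 = 187.8 kips.
Bearing (0.5 in plate, F_u = 65 ksi): end bolts L_c = 1.25 − 0.6875/2 = 0.90625, R_n = min(1.2×0.90625×0.5×65, 2.4×0.625×0.5×65) = 35.344 kips/bolt; interior L_c = 1.875 − 0.6875 = 1.1875, R_n = 46.313 kips/bolt. φR_n = 0.75 × (3×35.344 + 9×46.313) = 392.1 kips.
Tension yield (gross): A_g = 9.1875×0.5 = 4.5938 in². φR_n = 0.90 × 50 × 4.5938 = 206.7 kips.
Tension rupture (net): A_n = (9.1875 − 3×0.75)×0.5 = 3.4688 in² (U = 1.0, A_e = A_n). φR_n = 0.75 × 65 × 3.4688 = 169.1 kips.
Governing: min(187.8, 392.1, 206.7, 169.1) = 169.1 kips → net-section rupture.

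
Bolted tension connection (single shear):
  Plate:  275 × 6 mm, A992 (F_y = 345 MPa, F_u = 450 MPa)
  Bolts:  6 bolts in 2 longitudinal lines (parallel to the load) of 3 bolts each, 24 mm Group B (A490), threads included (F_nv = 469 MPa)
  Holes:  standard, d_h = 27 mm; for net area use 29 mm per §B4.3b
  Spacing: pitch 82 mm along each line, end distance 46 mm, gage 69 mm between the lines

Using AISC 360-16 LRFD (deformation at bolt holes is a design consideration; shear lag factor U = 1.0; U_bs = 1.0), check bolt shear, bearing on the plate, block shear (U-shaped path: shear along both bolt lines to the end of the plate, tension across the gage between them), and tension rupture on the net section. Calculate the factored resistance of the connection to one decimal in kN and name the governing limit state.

Bolt shear: A_b = π(24)²/4 = 452.39 mm². φR_n = 0.75 × 469 × 452.39 × 6 × 1 = 954.8 kN.
Bearing (6 mm plate, F_u = 450 MPa): end bolts L_c = 46 − 27/2 = 32.5, R_n = min(1.2×32.5×6×450, 2.4×24×6×450) = 105.3 kN/bolt; interior L_c = 82 − 27 = 55, R_n = 155.52 kN/bolt. φR_n = 0.75 × (2×105.3 + 4×155.52) = 624.5 kN.
Block shear: shear path 2×[46+2×82] = 2×210 mm, A_gv = 2520, A_nv = 2×(210 − 2.5×29)×6 = 1650 mm²; tension across gage: (69 − 1×29)×6 = 240 mm². R_n = min(0.6×450×1650, 0.6×345×2520) + 1.0×450×240 = min(445.5, 521.64) + 108 = 553.5 kN. φR_n = 0.75 × 553.5 = 415.1 kN.
Tension rupture (net): A_n = (275 − 2×29)×6 = 1302 mm² (U = 1.0, A_e = A_n). φR_n = 0.75 × 450 × 1302 = 439.4 kN.
Governing: min(954.8, 624.5, 415.1, 439.4) = 415.1 kN → block shear.

415.1 kN (block shear governs)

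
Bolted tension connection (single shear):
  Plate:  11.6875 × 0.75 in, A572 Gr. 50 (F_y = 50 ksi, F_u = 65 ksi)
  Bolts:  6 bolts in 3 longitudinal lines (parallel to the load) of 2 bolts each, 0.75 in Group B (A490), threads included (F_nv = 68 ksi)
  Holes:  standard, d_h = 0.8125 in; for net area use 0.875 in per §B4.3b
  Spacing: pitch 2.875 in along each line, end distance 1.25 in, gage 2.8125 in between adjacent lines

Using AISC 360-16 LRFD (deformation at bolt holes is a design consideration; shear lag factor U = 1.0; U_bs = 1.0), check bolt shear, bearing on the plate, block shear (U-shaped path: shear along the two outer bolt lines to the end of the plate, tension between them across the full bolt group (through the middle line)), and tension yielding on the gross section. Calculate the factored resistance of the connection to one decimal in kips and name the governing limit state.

135.2 kips (bolt shear governs)

Bolt shear: A_b = π(0.75)²/4 = 0.44179 in². φR_n = 0.75 × 68 × 0.44179 × 6 × 1 = 135.2 kips.
Bearing (0.75 in plate, F_u = 65 ksi): end bolts L_c = 1.25 − 0.8125/2 = 0.84375, R_n = min(1.2×0.84375×0.75×65, 2.4×0.75×0.75×65) = 49.359 kips/bolt; interior L_c = 2.875 − 0.8125 = 2.0625, R_n = 87.75 kips/bolt. φR_n = 0.75 × (3×49.359 + 3×87.75) = 308.5 kips.
Block shear: shear path 2×[1.25+1×2.875] = 2×4.125 in, A_gv = 6.1875, A_nv = 2×(4.125 − 1.5×0.875)×0.75 = 4.2188 in²; tension across gage: (5.625 − 2×0.875)×0.75 = 2.9063 in². R_n = min(0.6×65×4.2188, 0.6×50×6.1875) + 1.0×65×2.9063 = min(164.53, 185.63) + 188.91 = 353.44 kips. φR_n = 0.75 × 353.44 = 265.1 kips.
Tension yield (gross): A_g = 11.6875×0.75 = 8.7656 in². φR_n = 0.90 × 50 × 8.7656 = 394.5 kips.
Governing: min(135.2, 308.5, 265.1, 394.5) = 135.2 kips → bolt shear.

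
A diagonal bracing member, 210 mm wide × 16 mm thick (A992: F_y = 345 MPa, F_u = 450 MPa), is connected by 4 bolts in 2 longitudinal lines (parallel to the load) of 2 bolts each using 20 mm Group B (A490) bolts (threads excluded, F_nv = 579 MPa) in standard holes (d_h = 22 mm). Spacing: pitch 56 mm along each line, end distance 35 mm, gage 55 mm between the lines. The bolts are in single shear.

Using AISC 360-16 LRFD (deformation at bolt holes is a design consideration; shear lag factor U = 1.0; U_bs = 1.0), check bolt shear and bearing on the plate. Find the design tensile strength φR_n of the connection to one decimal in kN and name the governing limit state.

Bolt shear: A_b = π(20)²/4 = 314.16 mm². φR_n = 0.75 × 579 × 314.16 × 4 × 1 = 545.7 kN.
Bearing (16 mm plate, F_u = 450 MPa): end bolts L_c = 35 − 22/2 = 24, R_n = min(1.2×24×16×450, 2.4×20×16×450) = 207.36 kN/bolt; interior L_c = 56 − 22 = 34, R_n = 293.76 kN/bolt. φR_n = 0.75 × (2×207.36 + 2×293.76) = 751.7 kN.
Governing: min(545.7, 751.7) = 545.7 kN → bolt shear.

545.7 kN (bolt shear governs)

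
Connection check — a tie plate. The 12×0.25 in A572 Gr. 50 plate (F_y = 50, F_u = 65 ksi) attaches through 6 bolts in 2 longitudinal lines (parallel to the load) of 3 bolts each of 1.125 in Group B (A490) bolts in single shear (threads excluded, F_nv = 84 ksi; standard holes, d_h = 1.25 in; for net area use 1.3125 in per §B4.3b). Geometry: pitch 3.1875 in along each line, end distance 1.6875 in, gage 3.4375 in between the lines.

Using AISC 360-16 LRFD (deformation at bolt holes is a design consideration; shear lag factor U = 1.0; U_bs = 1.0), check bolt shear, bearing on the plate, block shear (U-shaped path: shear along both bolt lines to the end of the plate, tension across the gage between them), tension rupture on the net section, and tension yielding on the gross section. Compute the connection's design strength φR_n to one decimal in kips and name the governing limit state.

Bolt shear: A_b = π(1.125)²/4 = 0.99402 in². φR_n = 0.75 × 84 × 0.99402 × 6 × 1 = 375.7 kips.
Bearing (0.25 in plate, F_u = 65 ksi): end bolts L_c = 1.6875 − 1.25/2 = 1.0625, R_n = min(1.2×1.0625×0.25×65, 2.4×1.125×0.25×65) = 20.719 kips/bolt; interior L_c = 3.1875 − 1.25 = 1.9375, R_n = 37.781 kips/bolt. φR_n = 0.75 × (2×20.719 + 4×37.781) = 144.4 kips.
Block shear: shear path 2×[1.6875+2×3.1875] = 2×8.0625 in, A_gv = 4.0313, A_nv = 2×(8.0625 − 2.5×1.3125)×0.25 = 2.3906 in²; tension across gage: (3.4375 − 1×1.3125)×0.25 = 0.53125 in². R_n = min(0.6×65×2.3906, 0.6×50×4.0313) + 1.0×65×0.53125 = min(93.233, 120.94) + 34.531 = 127.76 kips. φR_n = 0.75 × 127.76 = 95.8 kips.
Tension rupture (net): A_n = (12 − 2×1.3125)×0.25 = 2.3438 in² (U = 1.0, A_e = A_n). φR_n = 0.75 × 65 × 2.3438 = 114.3 kips.
Tension yield (gross): A_g = 12×0.25 = 3 in². φR_n = 0.90 × 50 × 3 = 135.0 kips.
Governing: min(375.7, 144.4, 95.8, 114.3, 135.0) = 95.8 kips → block shear.

95.8 kips (block shear governs)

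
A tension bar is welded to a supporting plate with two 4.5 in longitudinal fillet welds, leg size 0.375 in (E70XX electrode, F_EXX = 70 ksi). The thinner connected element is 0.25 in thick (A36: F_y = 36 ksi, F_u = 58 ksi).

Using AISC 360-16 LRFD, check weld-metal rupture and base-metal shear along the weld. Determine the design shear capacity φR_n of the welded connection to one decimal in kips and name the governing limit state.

48.6 kips (base-metal shear governs)

Weld metal: throat = 0.707×0.375 = 0.26513 in, L = 2×4.5 = 9 in. φR_n = 0.75 × 0.6 × 70 × 0.26513 × 9 = 75.2 kips.
Base metal shear (0.25 in plate): yield φR_n = 1.0×0.6×36×0.25×9 = 48.6 kips; rupture φR_n = 0.75×0.6×58×0.25×9 = 58.7 kips; take 48.6 kips (yield).
Governing: min(75.2, 48.6) = 48.6 kips → base-metal shear.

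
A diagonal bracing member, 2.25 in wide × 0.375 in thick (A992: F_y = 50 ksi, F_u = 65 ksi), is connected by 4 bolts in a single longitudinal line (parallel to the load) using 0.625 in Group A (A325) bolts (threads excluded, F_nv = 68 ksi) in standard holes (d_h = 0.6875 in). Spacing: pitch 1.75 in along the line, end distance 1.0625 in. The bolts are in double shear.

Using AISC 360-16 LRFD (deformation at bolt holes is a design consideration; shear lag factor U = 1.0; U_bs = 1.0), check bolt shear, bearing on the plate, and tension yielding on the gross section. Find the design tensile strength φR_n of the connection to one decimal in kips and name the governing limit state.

38.0 kips (gross-section yield governs)

Bolt shear: A_b = π(0.625)²/4 = 0.3068 in². φR_n = 0.75 × 68 × 0.3068 × 4 × 2 = 125.2 kips.
Bearing (0.375 in plate, F_u = 65 ksi): end bolts L_c = 1.0625 − 0.6875/2 = 0.71875, R_n = min(1.2×0.71875×0.375×65, 2.4×0.625×0.375×65) = 21.023 kips/bolt; interior L_c = 1.75 − 0.6875 = 1.0625, R_n = 31.078 kips/bolt. φR_n = 0.75 × (1×21.023 + 3×31.078) = 85.7 kips.
Tension yield (gross): A_g = 2.25×0.375 = 0.84375 in². φR_n = 0.90 × 50 × 0.84375 = 38.0 kips.
Governing: min(125.2, 85.7, 38.0) = 38.0 kips → gross-section yield.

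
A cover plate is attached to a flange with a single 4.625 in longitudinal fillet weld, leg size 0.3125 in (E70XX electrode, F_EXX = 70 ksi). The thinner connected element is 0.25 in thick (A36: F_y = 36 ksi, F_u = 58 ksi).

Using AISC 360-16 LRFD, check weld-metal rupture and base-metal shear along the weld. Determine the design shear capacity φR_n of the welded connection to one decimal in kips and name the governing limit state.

Weld metal: throat = 0.707×0.3125 = 0.22094 in, L = 4.625 in. φR_n = 0.75 × 0.6 × 70 × 0.22094 × 4.625 = 32.2 kips.
Base metal shear (0.25 in plate): yield φR_n = 1.0×0.6×36×0.25×4.625 = 25.0 kips; rupture φR_n = 0.75×0.6×58×0.25×4.625 = 30.2 kips; take 25.0 kips (yield).
Governing: min(32.2, 25.0) = 25.0 kips → base-metal shear.

25.0 kips (base-metal shear governs)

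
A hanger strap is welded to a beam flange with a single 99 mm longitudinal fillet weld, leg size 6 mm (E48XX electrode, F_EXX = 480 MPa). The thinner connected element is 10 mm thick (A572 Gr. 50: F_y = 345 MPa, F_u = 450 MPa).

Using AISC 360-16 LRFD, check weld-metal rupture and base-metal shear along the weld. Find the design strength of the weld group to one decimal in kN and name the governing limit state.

90.7 kN (weld metal governs)

Weld metal: throat = 0.707×6 = 4.242 mm, L = 99 mm. φR_n = 0.75 × 0.6 × 480 × 4.242 × 99 = 90.7 kN.
Base metal shear (10 mm plate): yield φR_n = 1.0×0.6×345×10×99 = 204.9 kN; rupture φR_n = 0.75×0.6×450×10×99 = 200.5 kN; take 200.5 kN (rupture).
Governing: min(90.7, 200.5) = 90.7 kN → weld metal.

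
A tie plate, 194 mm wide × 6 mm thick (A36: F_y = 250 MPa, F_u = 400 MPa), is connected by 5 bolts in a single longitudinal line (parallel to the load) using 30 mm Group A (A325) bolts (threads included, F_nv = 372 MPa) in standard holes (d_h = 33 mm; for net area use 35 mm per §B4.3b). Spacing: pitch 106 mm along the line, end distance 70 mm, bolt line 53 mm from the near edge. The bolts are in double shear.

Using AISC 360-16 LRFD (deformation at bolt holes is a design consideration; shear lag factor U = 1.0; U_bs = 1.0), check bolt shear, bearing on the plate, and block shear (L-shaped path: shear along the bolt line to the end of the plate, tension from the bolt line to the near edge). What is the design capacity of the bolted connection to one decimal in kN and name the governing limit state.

397.4 kN (block shear governs)

Bolt shear: A_b = π(30)²/4 = 706.86 mm². φR_n = 0.75 × 372 × 706.86 × 5 × 2 = 1972.1 kN.
Bearing (6 mm plate, F_u = 400 MPa): end bolts L_c = 70 − 33/2 = 53.5, R_n = min(1.2×53.5×6×400, 2.4×30×6×400) = 154.08 kN/bolt; interior L_c = 106 − 33 = 73, R_n = 172.8 kN/bolt. φR_n = 0.75 × (1×154.08 + 4×172.8) = 634.0 kN.
Block shear: shear path 1×[70+4×106] = 1×494 mm, A_gv = 2964, A_nv = 1×(494 − 4.5×35)×6 = 2019 mm²; tension to near edge: (53 − 0.5×35)×6 = 213 mm². R_n = min(0.6×400×2019, 0.6×250×2964) + 1.0×400×213 = min(484.56, 444.6) + 85.2 = 529.8 kN. φR_n = 0.75 × 529.8 = 397.4 kN.
Governing: min(1972.1, 634.0, 397.4) = 397.4 kN → block shear.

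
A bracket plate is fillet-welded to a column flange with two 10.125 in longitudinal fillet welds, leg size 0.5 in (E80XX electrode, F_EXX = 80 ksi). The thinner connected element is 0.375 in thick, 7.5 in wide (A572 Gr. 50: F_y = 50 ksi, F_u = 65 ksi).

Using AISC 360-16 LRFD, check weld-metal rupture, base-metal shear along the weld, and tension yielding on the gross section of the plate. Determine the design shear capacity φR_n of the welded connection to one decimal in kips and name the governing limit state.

Weld metal: throat = 0.707×0.5 = 0.3535 in, L = 2×10.125 = 20.25 in. φR_n = 0.75 × 0.6 × 80 × 0.3535 × 20.25 = 257.7 kips.
Base metal shear (0.375 in plate): yield φR_n = 1.0×0.6×50×0.375×20.25 = 227.8 kips; rupture φR_n = 0.75×0.6×65×0.375×20.25 = 222.1 kips; take 222.1 kips (rupture).
Tension yield (gross): A_g = 7.5×0.375 = 2.8125 in². φR_n = 0.90 × 50 × 2.8125 = 126.6 kips.
Governing: min(257.7, 222.1, 126.6) = 126.6 kips → gross-section yield.

126.6 kips (gross-section yield governs)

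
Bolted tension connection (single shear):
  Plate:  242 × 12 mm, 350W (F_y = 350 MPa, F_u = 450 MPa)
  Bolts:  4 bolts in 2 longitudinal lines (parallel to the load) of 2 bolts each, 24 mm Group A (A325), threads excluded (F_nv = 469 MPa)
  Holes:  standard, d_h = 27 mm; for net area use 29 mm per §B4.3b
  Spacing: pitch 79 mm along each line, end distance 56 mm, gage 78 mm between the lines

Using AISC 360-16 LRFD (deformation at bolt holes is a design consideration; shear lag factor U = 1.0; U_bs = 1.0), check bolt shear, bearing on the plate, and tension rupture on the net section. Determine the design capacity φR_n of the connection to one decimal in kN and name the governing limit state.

636.5 kN (bolt shear governs)

Bolt shear: A_b = π(24)²/4 = 452.39 mm². φR_n = 0.75 × 469 × 452.39 × 4 × 1 = 636.5 kN.
Bearing (12 mm plate, F_u = 450 MPa): end bolts L_c = 56 − 27/2 = 42.5, R_n = min(1.2×42.5×12×450, 2.4×24×12×450) = 275.4 kN/bolt; interior L_c = 79 − 27 = 52, R_n = 311.04 kN/bolt. φR_n = 0.75 × (2×275.4 + 2×311.04) = 879.7 kN.
Tension rupture (net): A_n = (242 − 2×29)×12 = 2208 mm² (U = 1.0, A_e = A_n). φR_n = 0.75 × 450 × 2208 = 745.2 kN.
Governing: min(636.5, 879.7, 745.2) = 636.5 kN → bolt shear.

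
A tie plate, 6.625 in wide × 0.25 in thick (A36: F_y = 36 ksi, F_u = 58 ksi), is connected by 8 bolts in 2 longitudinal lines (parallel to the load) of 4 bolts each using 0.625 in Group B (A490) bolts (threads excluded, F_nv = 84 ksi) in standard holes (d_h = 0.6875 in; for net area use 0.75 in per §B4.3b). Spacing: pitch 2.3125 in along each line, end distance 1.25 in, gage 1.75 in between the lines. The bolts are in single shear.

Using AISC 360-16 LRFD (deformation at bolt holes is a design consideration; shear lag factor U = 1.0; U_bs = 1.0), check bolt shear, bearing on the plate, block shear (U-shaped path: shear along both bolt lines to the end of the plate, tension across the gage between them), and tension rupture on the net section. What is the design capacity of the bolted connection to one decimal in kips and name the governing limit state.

Bolt shear: A_b = π(0.625)²/4 = 0.3068 in². φR_n = 0.75 × 84 × 0.3068 × 8 × 1 = 154.6 kips.
Bearing (0.25 in plate, F_u = 58 ksi): end bolts L_c = 1.25 − 0.6875/2 = 0.90625, R_n = min(1.2×0.90625×0.25×58, 2.4×0.625×0.25×58) = 15.769 kips/bolt; interior L_c = 2.3125 − 0.6875 = 1.625, R_n = 21.75 kips/bolt. φR_n = 0.75 × (2×15.769 + 6×21.75) = 121.5 kips.
Block shear: shear path 2×[1.25+3×2.3125] = 2×8.1875 in, A_gv = 4.0938, A_nv = 2×(8.1875 − 3.5×0.75)×0.25 = 2.7813 in²; tension across gage: (1.75 − 1×0.75)×0.25 = 0.25 in². R_n = min(0.6×58×2.7813, 0.6×36×4.0938) + 1.0×58×0.25 = min(96.789, 88.426) + 14.5 = 102.93 kips. φR_n = 0.75 × 102.93 = 77.2 kips.
Tension rupture (net): A_n = (6.625 − 2×0.75)×0.25 = 1.2813 in² (U = 1.0, A_e = A_n). φR_n = 0.75 × 58 × 1.2813 = 55.7 kips.
Governing: min(154.6, 121.5, 77.2, 55.7) = 55.7 kips → net-section rupture.

55.7 kips (net-section rupture governs)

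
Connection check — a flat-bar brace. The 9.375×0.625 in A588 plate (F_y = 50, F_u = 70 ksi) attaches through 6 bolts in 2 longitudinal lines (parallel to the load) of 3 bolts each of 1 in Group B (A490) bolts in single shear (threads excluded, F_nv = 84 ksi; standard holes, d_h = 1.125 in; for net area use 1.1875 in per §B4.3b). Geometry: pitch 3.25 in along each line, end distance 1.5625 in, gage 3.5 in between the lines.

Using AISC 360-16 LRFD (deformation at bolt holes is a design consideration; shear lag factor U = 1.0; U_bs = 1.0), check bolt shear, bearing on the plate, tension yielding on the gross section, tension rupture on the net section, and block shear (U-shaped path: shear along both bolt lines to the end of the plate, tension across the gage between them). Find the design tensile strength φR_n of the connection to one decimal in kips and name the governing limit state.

Bolt shear: A_b = π(1)²/4 = 0.7854 in². φR_n = 0.75 × 84 × 0.7854 × 6 × 1 = 296.9 kips.
Bearing (0.625 in plate, F_u = 70 ksi): end bolts L_c = 1.5625 − 1.125/2 = 1, R_n = min(1.2×1×0.625×70, 2.4×1×0.625×70) = 52.5 kips/bolt; interior L_c = 3.25 − 1.125 = 2.125, R_n = 105 kips/bolt. φR_n = 0.75 × (2×52.5 + 4×105) = 393.8 kips.
Tension yield (gross): A_g = 9.375×0.625 = 5.8594 in². φR_n = 0.90 × 50 × 5.8594 = 263.7 kips.
Tension rupture (net): A_n = (9.375 − 2×1.1875)×0.625 = 4.375 in² (U = 1.0, A_e = A_n). φR_n = 0.75 × 70 × 4.375 = 229.7 kips.
Block shear: shear path 2×[1.5625+2×3.25] = 2×8.0625 in, A_gv = 10.078, A_nv = 2×(8.0625 − 2.5×1.1875)×0.625 = 6.3672 in²; tension across gage: (3.5 − 1×1.1875)×0.625 = 1.4453 in². R_n = min(0.6×70×6.3672, 0.6×50×10.078) + 1.0×70×1.4453 = min(267.42, 302.34) + 101.17 = 368.59 kips. φR_n = 0.75 × 368.59 = 276.4 kips.
Governing: min(296.9, 393.8, 263.7, 229.7, 276.4) = 229.7 kips → net-section rupture.

229.7 kips (net-section rupture governs)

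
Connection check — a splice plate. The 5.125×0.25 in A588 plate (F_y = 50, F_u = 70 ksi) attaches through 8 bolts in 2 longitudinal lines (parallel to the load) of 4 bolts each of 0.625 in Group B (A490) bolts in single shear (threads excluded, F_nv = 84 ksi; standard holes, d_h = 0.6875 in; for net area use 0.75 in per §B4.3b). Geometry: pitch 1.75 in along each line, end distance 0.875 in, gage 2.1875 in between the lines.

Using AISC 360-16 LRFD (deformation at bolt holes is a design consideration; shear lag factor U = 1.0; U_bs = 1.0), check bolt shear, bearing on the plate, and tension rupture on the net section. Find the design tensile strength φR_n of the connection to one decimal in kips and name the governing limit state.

47.6 kips (net-section rupture governs)

Bolt shear: A_b = π(0.625)²/4 = 0.3068 in². φR_n = 0.75 × 84 × 0.3068 × 8 × 1 = 154.6 kips.
Bearing (0.25 in plate, F_u = 70 ksi): end bolts L_c = 0.875 − 0.6875/2 = 0.53125, R_n = min(1.2×0.53125×0.25×70, 2.4×0.625×0.25×70) = 11.156 kips/bolt; interior L_c = 1.75 − 0.6875 = 1.0625, R_n = 22.313 kips/bolt. φR_n = 0.75 × (2×11.156 + 6×22.313) = 117.1 kips.
Tension rupture (net): A_n = (5.125 − 2×0.75)×0.25 = 0.90625 in² (U = 1.0, A_e = A_n). φR_n = 0.75 × 70 × 0.90625 = 47.6 kips.
Governing: min(154.6, 117.1, 47.6) = 47.6 kips → net-section rupture.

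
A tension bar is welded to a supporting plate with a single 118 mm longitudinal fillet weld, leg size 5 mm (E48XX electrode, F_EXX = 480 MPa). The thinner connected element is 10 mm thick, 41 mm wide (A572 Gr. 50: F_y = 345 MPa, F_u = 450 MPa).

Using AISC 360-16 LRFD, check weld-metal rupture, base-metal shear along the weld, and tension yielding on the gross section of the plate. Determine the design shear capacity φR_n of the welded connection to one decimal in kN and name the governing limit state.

Weld metal: throat = 0.707×5 = 3.535 mm, L = 118 mm. φR_n = 0.75 × 0.6 × 480 × 3.535 × 118 = 90.1 kN.
Base metal shear (10 mm plate): yield φR_n = 1.0×0.6×345×10×118 = 244.3 kN; rupture φR_n = 0.75×0.6×450×10×118 = 239.0 kN; take 239.0 kN (rupture).
Tension yield (gross): A_g = 41×10 = 410 mm². φR_n = 0.90 × 345 × 410 = 127.3 kN.
Governing: min(90.1, 239.0, 127.3) = 90.1 kN → weld metal.

90.1 kN (weld metal governs)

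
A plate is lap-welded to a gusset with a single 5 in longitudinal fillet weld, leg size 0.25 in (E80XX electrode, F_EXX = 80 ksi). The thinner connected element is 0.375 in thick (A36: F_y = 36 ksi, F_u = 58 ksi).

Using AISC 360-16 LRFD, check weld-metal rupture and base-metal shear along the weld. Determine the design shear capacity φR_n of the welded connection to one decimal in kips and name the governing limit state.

Weld metal: throat = 0.707×0.25 = 0.17675 in, L = 5 in. φR_n = 0.75 × 0.6 × 80 × 0.17675 × 5 = 31.8 kips.
Base metal shear (0.375 in plate): yield φR_n = 1.0×0.6×36×0.375×5 = 40.5 kips; rupture φR_n = 0.75×0.6×58×0.375×5 = 48.9 kips; take 40.5 kips (yield).
Governing: min(31.8, 40.5) = 31.8 kips → weld metal.

31.8 kips (weld metal governs)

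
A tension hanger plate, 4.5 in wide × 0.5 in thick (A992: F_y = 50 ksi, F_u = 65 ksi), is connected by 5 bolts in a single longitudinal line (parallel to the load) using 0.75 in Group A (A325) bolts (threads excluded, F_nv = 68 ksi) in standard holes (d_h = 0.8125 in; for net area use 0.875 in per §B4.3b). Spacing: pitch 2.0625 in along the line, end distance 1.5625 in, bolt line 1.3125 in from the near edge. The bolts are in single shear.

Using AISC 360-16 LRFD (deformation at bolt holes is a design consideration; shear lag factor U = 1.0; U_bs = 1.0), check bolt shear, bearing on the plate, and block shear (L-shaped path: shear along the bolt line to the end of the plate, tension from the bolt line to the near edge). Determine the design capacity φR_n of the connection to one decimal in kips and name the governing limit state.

107.3 kips (block shear governs)

Bolt shear: A_b = π(0.75)²/4 = 0.44179 in². φR_n = 0.75 × 68 × 0.44179 × 5 × 1 = 112.7 kips.
Bearing (0.5 in plate, F_u = 65 ksi): end bolts L_c = 1.5625 − 0.8125/2 = 1.15625, R_n = min(1.2×1.15625×0.5×65, 2.4×0.75×0.5×65) = 45.094 kips/bolt; interior L_c = 2.0625 − 0.8125 = 1.25, R_n = 48.75 kips/bolt. φR_n = 0.75 × (1×45.094 + 4×48.75) = 180.1 kips.
Block shear: shear path 1×[1.5625+4×2.0625] = 1×9.8125 in, A_gv = 4.9063, A_nv = 1×(9.8125 − 4.5×0.875)×0.5 = 2.9375 in²; tension to near edge: (1.3125 − 0.5×0.875)×0.5 = 0.4375 in². R_n = min(0.6×65×2.9375, 0.6×50×4.9063) + 1.0×65×0.4375 = min(114.56, 147.19) + 28.438 = 143 kips. φR_n = 0.75 × 143 = 107.3 kips.
Governing: min(112.7, 180.1, 107.3) = 107.3 kips → block shear.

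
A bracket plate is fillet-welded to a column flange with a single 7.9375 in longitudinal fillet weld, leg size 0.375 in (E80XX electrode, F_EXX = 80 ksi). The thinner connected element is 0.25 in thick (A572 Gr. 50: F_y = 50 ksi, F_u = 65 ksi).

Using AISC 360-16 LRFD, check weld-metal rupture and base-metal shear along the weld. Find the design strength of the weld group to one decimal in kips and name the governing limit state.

Weld metal: throat = 0.707×0.375 = 0.26513 in, L = 7.9375 in. φR_n = 0.75 × 0.6 × 80 × 0.26513 × 7.9375 = 75.8 kips.
Base metal shear (0.25 in plate): yield φR_n = 1.0×0.6×50×0.25×7.9375 = 59.5 kips; rupture φR_n = 0.75×0.6×65×0.25×7.9375 = 58.0 kips; take 58.0 kips (rupture).
Governing: min(75.8, 58.0) = 58.0 kips → base-metal shear.

58.0 kips (base-metal shear governs)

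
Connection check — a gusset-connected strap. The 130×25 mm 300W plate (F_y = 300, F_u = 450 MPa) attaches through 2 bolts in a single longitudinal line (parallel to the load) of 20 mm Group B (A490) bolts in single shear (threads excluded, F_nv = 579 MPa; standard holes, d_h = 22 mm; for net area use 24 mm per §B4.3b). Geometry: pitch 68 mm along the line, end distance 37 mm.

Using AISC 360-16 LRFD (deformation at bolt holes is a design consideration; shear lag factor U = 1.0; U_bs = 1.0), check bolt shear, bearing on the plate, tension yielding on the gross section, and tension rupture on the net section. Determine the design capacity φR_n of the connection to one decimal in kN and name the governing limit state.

272.8 kN (bolt shear governs)

Bolt shear: A_b = π(20)²/4 = 314.16 mm². φR_n = 0.75 × 579 × 314.16 × 2 × 1 = 272.8 kN.
Bearing (25 mm plate, F_u = 450 MPa): end bolts L_c = 37 − 22/2 = 26, R_n = min(1.2×26×25×450, 2.4×20×25×450) = 351 kN/bolt; interior L_c = 68 − 22 = 46, R_n = 540 kN/bolt. φR_n = 0.75 × (1×351 + 1×540) = 668.3 kN.
Tension yield (gross): A_g = 130×25 = 3250 mm². φR_n = 0.90 × 300 × 3250 = 877.5 kN.
Tension rupture (net): A_n = (130 − 1×24)×25 = 2650 mm² (U = 1.0, A_e = A_n). φR_n = 0.75 × 450 × 2650 = 894.4 kN.
Governing: min(272.8, 668.3, 877.5, 894.4) = 272.8 kN → bolt shear.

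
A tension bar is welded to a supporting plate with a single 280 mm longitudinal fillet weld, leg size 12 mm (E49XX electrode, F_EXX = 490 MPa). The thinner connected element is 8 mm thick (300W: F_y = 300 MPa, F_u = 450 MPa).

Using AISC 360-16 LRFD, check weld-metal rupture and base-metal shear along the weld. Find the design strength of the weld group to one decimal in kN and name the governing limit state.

403.2 kN (base-metal shear governs)

Weld metal: throat = 0.707×12 = 8.484 mm, L = 280 mm. φR_n = 0.75 × 0.6 × 490 × 8.484 × 280 = 523.8 kN.
Base metal shear (8 mm plate): yield φR_n = 1.0×0.6×300×8×280 = 403.2 kN; rupture φR_n = 0.75×0.6×450×8×280 = 453.6 kN; take 403.2 kN (yield).
Governing: min(523.8, 403.2) = 403.2 kN → base-metal shear.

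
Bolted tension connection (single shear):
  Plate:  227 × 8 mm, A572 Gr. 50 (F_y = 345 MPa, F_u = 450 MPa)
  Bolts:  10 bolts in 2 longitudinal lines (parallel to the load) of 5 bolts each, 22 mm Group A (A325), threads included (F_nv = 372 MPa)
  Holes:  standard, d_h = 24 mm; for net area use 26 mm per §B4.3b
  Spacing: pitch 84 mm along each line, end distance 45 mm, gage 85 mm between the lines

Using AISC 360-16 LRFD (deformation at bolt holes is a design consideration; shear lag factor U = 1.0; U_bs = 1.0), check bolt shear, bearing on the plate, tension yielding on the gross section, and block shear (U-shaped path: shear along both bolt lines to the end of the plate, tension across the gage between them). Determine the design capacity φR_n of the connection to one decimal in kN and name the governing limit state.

563.9 kN (gross-section yield governs)

Bolt shear: A_b = π(22)²/4 = 380.13 mm². φR_n = 0.75 × 372 × 380.13 × 10 × 1 = 1060.6 kN.
Bearing (8 mm plate, F_u = 450 MPa): end bolts L_c = 45 − 24/2 = 33, R_n = min(1.2×33×8×450, 2.4×22×8×450) = 142.56 kN/bolt; interior L_c = 84 − 24 = 60, R_n = 190.08 kN/bolt. φR_n = 0.75 × (2×142.56 + 8×190.08) = 1354.3 kN.
Tension yield (gross): A_g = 227×8 = 1816 mm². φR_n = 0.90 × 345 × 1816 = 563.9 kN.
Block shear: shear path 2×[45+4×84] = 2×381 mm, A_gv = 6096, A_nv = 2×(381 − 4.5×26)×8 = 4224 mm²; tension across gage: (85 − 1×26)×8 = 472 mm². R_n = min(0.6×450×4224, 0.6×345×6096) + 1.0×450×472 = min(1140.5, 1261.9) + 212.4 = 1352.9 kN. φR_n = 0.75 × 1352.9 = 1014.7 kN.
Governing: min(1060.6, 1354.3, 563.9, 1014.7) = 563.9 kN → gross-section yield.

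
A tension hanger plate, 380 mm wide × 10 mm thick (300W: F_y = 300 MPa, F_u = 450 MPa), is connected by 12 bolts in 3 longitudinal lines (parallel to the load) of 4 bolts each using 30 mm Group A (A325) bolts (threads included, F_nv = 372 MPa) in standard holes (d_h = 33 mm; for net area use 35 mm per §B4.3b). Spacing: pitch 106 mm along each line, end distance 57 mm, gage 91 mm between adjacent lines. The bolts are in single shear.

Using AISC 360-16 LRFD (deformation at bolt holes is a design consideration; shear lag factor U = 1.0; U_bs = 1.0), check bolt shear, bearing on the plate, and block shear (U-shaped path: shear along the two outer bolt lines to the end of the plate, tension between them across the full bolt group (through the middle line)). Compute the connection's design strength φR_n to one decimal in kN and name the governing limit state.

1390.5 kN (block shear governs)

Bolt shear: A_b = π(30)²/4 = 706.86 mm². φR_n = 0.75 × 372 × 706.86 × 12 × 1 = 2366.6 kN.
Bearing (10 mm plate, F_u = 450 MPa): end bolts L_c = 57 − 33/2 = 40.5, R_n = min(1.2×40.5×10×450, 2.4×30×10×450) = 218.7 kN/bolt; interior L_c = 106 − 33 = 73, R_n = 324 kN/bolt. φR_n = 0.75 × (3×218.7 + 9×324) = 2679.1 kN.
Block shear: shear path 2×[57+3×106] = 2×375 mm, A_gv = 7500, A_nv = 2×(375 − 3.5×35)×10 = 5050 mm²; tension across gage: (182 − 2×35)×10 = 1120 mm². R_n = min(0.6×450×5050, 0.6×300×7500) + 1.0×450×1120 = min(1363.5, 1350) + 504 = 1854 kN. φR_n = 0.75 × 1854 = 1390.5 kN.
Governing: min(2366.6, 2679.1, 1390.5) = 1390.5 kN → block shear.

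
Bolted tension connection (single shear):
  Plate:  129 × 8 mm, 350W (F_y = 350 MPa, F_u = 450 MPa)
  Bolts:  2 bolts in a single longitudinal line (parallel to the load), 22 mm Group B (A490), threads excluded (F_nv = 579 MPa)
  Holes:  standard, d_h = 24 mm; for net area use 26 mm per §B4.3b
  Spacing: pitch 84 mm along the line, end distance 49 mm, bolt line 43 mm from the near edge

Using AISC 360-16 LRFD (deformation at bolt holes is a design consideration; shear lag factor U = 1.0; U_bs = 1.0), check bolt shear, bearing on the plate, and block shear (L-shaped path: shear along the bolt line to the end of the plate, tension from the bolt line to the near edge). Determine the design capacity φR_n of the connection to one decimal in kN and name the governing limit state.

233.3 kN (block shear governs)

Bolt shear: A_b = π(22)²/4 = 380.13 mm². φR_n = 0.75 × 579 × 380.13 × 2 × 1 = 330.1 kN.
Bearing (8 mm plate, F_u = 450 MPa): end bolts L_c = 49 − 24/2 = 37, R_n = min(1.2×37×8×450, 2.4×22×8×450) = 159.84 kN/bolt; interior L_c = 84 − 24 = 60, R_n = 190.08 kN/bolt. φR_n = 0.75 × (1×159.84 + 1×190.08) = 262.4 kN.
Block shear: shear path 1×[49+1×84] = 1×133 mm, A_gv = 1064, A_nv = 1×(133 − 1.5×26)×8 = 752 mm²; tension to near edge: (43 − 0.5×26)×8 = 240 mm². R_n = min(0.6×450×752, 0.6×350×1064) + 1.0×450×240 = min(203.04, 223.44) + 108 = 311.04 kN. φR_n = 0.75 × 311.04 = 233.3 kN.
Governing: min(330.1, 262.4, 233.3) = 233.3 kN → block shear.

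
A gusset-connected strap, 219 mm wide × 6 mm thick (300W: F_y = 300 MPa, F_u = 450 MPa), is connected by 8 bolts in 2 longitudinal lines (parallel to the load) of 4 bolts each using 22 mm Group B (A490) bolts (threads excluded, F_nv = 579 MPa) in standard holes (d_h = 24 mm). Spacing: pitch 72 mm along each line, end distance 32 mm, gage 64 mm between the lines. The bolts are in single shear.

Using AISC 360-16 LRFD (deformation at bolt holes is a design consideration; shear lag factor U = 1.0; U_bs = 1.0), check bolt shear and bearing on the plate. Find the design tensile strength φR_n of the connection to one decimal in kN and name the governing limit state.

738.7 kN (bearing governs)

Bolt shear: A_b = π(22)²/4 = 380.13 mm². φR_n = 0.75 × 579 × 380.13 × 8 × 1 = 1320.6 kN.
Bearing (6 mm plate, F_u = 450 MPa): end bolts L_c = 32 − 24/2 = 20, R_n = min(1.2×20×6×450, 2.4×22×6×450) = 64.8 kN/bolt; interior L_c = 72 − 24 = 48, R_n = 142.56 kN/bolt. φR_n = 0.75 × (2×64.8 + 6×142.56) = 738.7 kN.
Governing: min(1320.6, 738.7) = 738.7 kN → bearing.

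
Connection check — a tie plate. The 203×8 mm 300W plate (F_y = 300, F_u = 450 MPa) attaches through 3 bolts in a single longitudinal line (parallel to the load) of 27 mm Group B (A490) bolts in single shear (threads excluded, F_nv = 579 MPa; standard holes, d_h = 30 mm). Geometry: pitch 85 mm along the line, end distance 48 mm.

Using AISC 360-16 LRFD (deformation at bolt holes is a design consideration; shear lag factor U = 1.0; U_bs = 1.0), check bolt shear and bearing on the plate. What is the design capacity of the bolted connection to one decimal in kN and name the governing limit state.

Bolt shear: A_b = π(27)²/4 = 572.56 mm². φR_n = 0.75 × 579 × 572.56 × 3 × 1 = 745.9 kN.
Bearing (8 mm plate, F_u = 450 MPa): end bolts L_c = 48 − 30/2 = 33, R_n = min(1.2×33×8×450, 2.4×27×8×450) = 142.56 kN/bolt; interior L_c = 85 − 30 = 55, R_n = 233.28 kN/bolt. φR_n = 0.75 × (1×142.56 + 2×233.28) = 456.8 kN.
Governing: min(745.9, 456.8) = 456.8 kN → bearing.

456.8 kN (bearing governs)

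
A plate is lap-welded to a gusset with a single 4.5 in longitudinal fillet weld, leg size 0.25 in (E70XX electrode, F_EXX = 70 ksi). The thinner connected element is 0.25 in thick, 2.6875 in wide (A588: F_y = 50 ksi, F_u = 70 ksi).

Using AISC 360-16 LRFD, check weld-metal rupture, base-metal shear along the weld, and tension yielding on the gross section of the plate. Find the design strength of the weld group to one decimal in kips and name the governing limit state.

25.1 kips (weld metal governs)

Weld metal: throat = 0.707×0.25 = 0.17675 in, L = 4.5 in. φR_n = 0.75 × 0.6 × 70 × 0.17675 × 4.5 = 25.1 kips.
Base metal shear (0.25 in plate): yield φR_n = 1.0×0.6×50×0.25×4.5 = 33.8 kips; rupture φR_n = 0.75×0.6×70×0.25×4.5 = 35.4 kips; take 33.8 kips (yield).
Tension yield (gross): A_g = 2.6875×0.25 = 0.67188 in². φR_n = 0.90 × 50 × 0.67188 = 30.2 kips.
Governing: min(25.1, 33.8, 30.2) = 25.1 kips → weld metal.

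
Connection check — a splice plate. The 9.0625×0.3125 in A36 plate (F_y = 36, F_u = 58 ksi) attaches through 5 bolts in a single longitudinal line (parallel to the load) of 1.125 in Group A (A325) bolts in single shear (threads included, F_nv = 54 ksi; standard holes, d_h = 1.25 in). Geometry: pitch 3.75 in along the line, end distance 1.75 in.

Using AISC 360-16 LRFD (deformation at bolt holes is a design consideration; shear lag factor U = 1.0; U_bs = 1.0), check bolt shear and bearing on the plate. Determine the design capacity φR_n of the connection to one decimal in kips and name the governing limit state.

165.2 kips (bearing governs)

Bolt shear: A_b = π(1.125)²/4 = 0.99402 in². φR_n = 0.75 × 54 × 0.99402 × 5 × 1 = 201.3 kips.
Bearing (0.3125 in plate, F_u = 58 ksi): end bolts L_c = 1.75 − 1.25/2 = 1.125, R_n = min(1.2×1.125×0.3125×58, 2.4×1.125×0.3125×58) = 24.469 kips/bolt; interior L_c = 3.75 − 1.25 = 2.5, R_n = 48.938 kips/bolt. φR_n = 0.75 × (1×24.469 + 4×48.938) = 165.2 kips.
Governing: min(201.3, 165.2) = 165.2 kips → bearing.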